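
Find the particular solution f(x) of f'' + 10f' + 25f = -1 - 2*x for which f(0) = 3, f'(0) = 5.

Characteristic equation r² + 10r + 25 = 0 has discriminant (10)² - 4·(25) = 0, so r = -5 is a repeated root.
Hence f_h = (C1 + C2*x)*exp(-5*x).
For the particular solution try f_p = A0 + A1*x. Substituting and matching coefficients of each power of x gives A0 = -1/125, A1 = -2/25, so f_p = -1/125 - 2*x/25.
General solution: f = -1/125 - 2*x/25 + C1*exp(-5*x) + C2*x*exp(-5*x).
Apply the initial conditions: f(0) = -1/125 + C1 = 3 and f'(0) = -2/25 + C2 - 5*C1 = 5. Solving gives C1 = 376/125, C2 = 503/25.

f = -1/125 - 2*x/25 + 376*exp(-5*x)/125 + 503*x*exp(-5*x)/25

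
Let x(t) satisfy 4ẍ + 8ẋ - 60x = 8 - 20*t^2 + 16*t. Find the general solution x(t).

Divide through by 4: x'' + 2x' - 15x = 2 - 5*t^2 + 4*t.
Characteristic equation r² + 2r - 15 = 0 factors as (r + 5)(r - 3) = 0, so r = -5, 3.
Hence x_h = C1*exp(-5*t) + C2*exp(3*t).
For the particular solution try x_p = A0 + A1*t + A2*t^2. Substituting and matching coefficients of each power of t gives A0 = -76/675, A1 = -8/45, A2 = 1/3, so x_p = -76/675 - 8*t/45 + t^2/3.

x = -76/675 - 8*t/45 + t**2/3 + C1*exp(-5*t) + C2*exp(3*t)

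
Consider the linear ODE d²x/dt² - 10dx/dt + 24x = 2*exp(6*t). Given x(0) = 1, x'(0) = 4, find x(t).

Characteristic equation r² - 10r + 24 = 0 factors as (r - 4)(r - 6) = 0, so r = 4, 6.
Hence x_h = C1*exp(4*t) + C2*exp(6*t).
Since exp(6*t) solves the homogeneous equation (r = 6 is a root of multiplicity 1), multiply the trial by t. Try x_p = A*t*exp(6*t). Substituting into the equation and dividing by exp(6*t) gives A = 1, so x_p = t*exp(6*t).
General solution: x = C1*exp(4*t) + C2*exp(6*t) + t*exp(6*t).
Apply the initial conditions: x(0) = C1 + C2 = 1 and x'(0) = 1 + 4*C1 + 6*C2 = 4. Solving gives C1 = 3/2, C2 = -1/2.

x = -exp(6*t)/2 + 3*exp(4*t)/2 + t*exp(6*t)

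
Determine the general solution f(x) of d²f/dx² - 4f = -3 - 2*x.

f = 3/4 + x/2 + C1*exp(2*x) + C2*exp(-2*x)

Characteristic equation r² - 4 = 0 factors as (r - 2)(r + 2) = 0, so r = 2, -2.
Hence f_h = C1*exp(2*x) + C2*exp(-2*x).
For the particular solution try f_p = A0 + A1*x. Substituting and matching coefficients of each power of x gives A0 = 3/4, A1 = 1/2, so f_p = 3/4 + x/2.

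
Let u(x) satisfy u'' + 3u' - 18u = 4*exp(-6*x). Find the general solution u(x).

u = C1*exp(-6*x) + C2*exp(3*x) - 4*x*exp(-6*x)/9

Characteristic equation r² + 3r - 18 = 0 factors as (r + 6)(r - 3) = 0, so r = -6, 3.
Hence u_h = C1*exp(-6*x) + C2*exp(3*x).
Since exp(-6*x) solves the homogeneous equation (r = -6 is a root of multiplicity 1), multiply the trial by x. Try u_p = A*x*exp(-6*x). Substituting into the equation and dividing by exp(-6*x) gives A = -4/9, so u_p = -4*x*exp(-6*x)/9.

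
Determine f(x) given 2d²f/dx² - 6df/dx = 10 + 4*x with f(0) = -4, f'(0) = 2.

f = -143/27 - 17*x/9 - x**2/3 + 35*exp(3*x)/27

Divide through by 2: f'' - 3f' = 5 + 2*x.
Characteristic equation r² - 3r = 0 factors as (r - 3)r = 0, so r = 3, 0.
Hence f_h = C1*exp(3*x) + C2.
Since 0 is a characteristic root (multiplicity 1), multiply the polynomial trial by x: try f_p = x*(A0 + A1*x). Substituting and matching coefficients of each power of x gives A0 = -17/9, A1 = -1/3, so f_p = -17*x/9 - x^2/3.
General solution: f = C2 - 17*x/9 - x^2/3 + C1*exp(3*x).
Apply the initial conditions: f(0) = C1 + C2 = -4 and f'(0) = -17/9 + 3*C1 = 2. Solving gives C1 = 35/27, C2 = -143/27.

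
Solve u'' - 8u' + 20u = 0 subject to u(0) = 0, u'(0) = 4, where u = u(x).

u = 2*exp(4*x)*sin(2*x)

Characteristic equation r² - 8r + 20 = 0 has discriminant (-8)² - 4·(20) = -16 < 0, so r = 4 ± 2i.
Hence u_h = C1*cos(2*x)*exp(4*x) + C2*exp(4*x)*sin(2*x).
Apply the initial conditions: u(0) = C1 = 0 and u'(0) = 2*C2 + 4*C1 = 4. Solving gives C1 = 0, C2 = 2.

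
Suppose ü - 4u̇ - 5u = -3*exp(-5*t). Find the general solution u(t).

u = -3*exp(-5*t)/40 + C1*exp(-t) + C2*exp(5*t)

Characteristic equation r² - 4r - 5 = 0 factors as (r + 1)(r - 5) = 0, so r = -1, 5.
Hence u_h = C1*exp(-t) + C2*exp(5*t).
Try u_p = A*exp(-5*t). Substituting into the equation and dividing by exp(-5*t) gives A = -3/40, so u_p = -3*exp(-5*t)/40.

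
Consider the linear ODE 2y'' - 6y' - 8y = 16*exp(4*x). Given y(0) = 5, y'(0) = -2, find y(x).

Divide through by 2: y'' - 3y' - 4y = 8*exp(4*x).
Characteristic equation r² - 3r - 4 = 0 factors as (r + 1)(r - 4) = 0, so r = -1, 4.
Hence y_h = C1*exp(-x) + C2*exp(4*x).
Since exp(4*x) solves the homogeneous equation (r = 4 is a root of multiplicity 1), multiply the trial by x. Try y_p = A*x*exp(4*x). Substituting into the equation and dividing by exp(4*x) gives A = 8/5, so y_p = 8*x*exp(4*x)/5.
General solution: y = C1*exp(-x) + C2*exp(4*x) + 8*x*exp(4*x)/5.
Apply the initial conditions: y(0) = C1 + C2 = 5 and y'(0) = 8/5 - C1 + 4*C2 = -2. Solving gives C1 = 118/25, C2 = 7/25.

y = 7*exp(4*x)/25 + 118*exp(-x)/25 + 8*x*exp(4*x)/5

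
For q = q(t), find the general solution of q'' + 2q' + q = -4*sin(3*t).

q = 6*cos(3*t)/25 + 8*sin(3*t)/25 + C1*exp(-t) + C2*t*exp(-t)

Characteristic equation r² + 2r + 1 = 0 has discriminant (2)² - 4·(1) = 0, so r = -1 is a repeated root.
Hence q_h = (C1 + C2*t)*exp(-t).
Try q_p = A*cos(3*t) + B*sin(3*t). Substituting and equating the coefficients of cos(3t) and sin(3t) gives A = 6/25, B = 8/25, so q_p = 6*cos(3*t)/25 + 8*sin(3*t)/25.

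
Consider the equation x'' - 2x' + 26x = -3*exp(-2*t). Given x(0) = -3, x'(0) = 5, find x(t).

x = -3*exp(-2*t)/34 - 99*cos(5*t)*exp(t)/34 + 263*exp(t)*sin(5*t)/170

Characteristic equation r² - 2r + 26 = 0 has discriminant (-2)² - 4·(26) = -100 < 0, so r = 1 ± 5i.
Hence x_h = C1*cos(5*t)*exp(t) + C2*exp(t)*sin(5*t).
Try x_p = A*exp(-2*t). Substituting into the equation and dividing by exp(-2*t) gives A = -3/34, so x_p = -3*exp(-2*t)/34.
General solution: x = -3*exp(-2*t)/34 + C1*cos(5*t)*exp(t) + C2*exp(t)*sin(5*t).
Apply the initial conditions: x(0) = -3/34 + C1 = -3 and x'(0) = 3/17 + C1 + 5*C2 = 5. Solving gives C1 = -99/34, C2 = 263/170.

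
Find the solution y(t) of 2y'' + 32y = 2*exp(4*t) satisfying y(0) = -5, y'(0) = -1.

y = -161*cos(4*t)/32 - 9*sin(4*t)/32 + exp(4*t)/32

Divide through by 2: y'' + 16y = exp(4*t).
Characteristic equation r² + 16 = 0 has discriminant (0)² - 4·(16) = -64 < 0, so r = ± 4i.
Hence y_h = C1*cos(4*t) + C2*sin(4*t).
Try y_p = A*exp(4*t). Substituting into the equation and dividing by exp(4*t) gives A = 1/32, so y_p = exp(4*t)/32.
General solution: y = exp(4*t)/32 + C1*cos(4*t) + C2*sin(4*t).
Apply the initial conditions: y(0) = 1/32 + C1 = -5 and y'(0) = 1/8 + 4*C2 = -1. Solving gives C1 = -161/32, C2 = -9/32.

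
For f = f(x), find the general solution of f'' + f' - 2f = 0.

Characteristic equation r² + r - 2 = 0 factors as (r + 2)(r - 1) = 0, so r = -2, 1.
Hence f_h = C1*exp(-2*x) + C2*exp(x).

f = C1*exp(-2*x) + C2*exp(x)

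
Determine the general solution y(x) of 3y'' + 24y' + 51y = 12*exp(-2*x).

Divide through by 3: y'' + 8y' + 17y = 4*exp(-2*x).
Characteristic equation r² + 8r + 17 = 0 has discriminant (8)² - 4·(17) = -4 < 0, so r = -4 ± i.
Hence y_h = C1*cos(x)*exp(-4*x) + C2*exp(-4*x)*sin(x).
Try y_p = A*exp(-2*x). Substituting into the equation and dividing by exp(-2*x) gives A = 4/5, so y_p = 4*exp(-2*x)/5.

y = 4*exp(-2*x)/5 + C1*cos(x)*exp(-4*x) + C2*exp(-4*x)*sin(x)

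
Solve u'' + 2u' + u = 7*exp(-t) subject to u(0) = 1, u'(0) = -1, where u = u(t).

Characteristic equation r² + 2r + 1 = 0 has discriminant (2)² - 4·(1) = 0, so r = -1 is a repeated root.
Hence u_h = (C1 + C2*t)*exp(-t).
Since exp(-t) solves the homogeneous equation (r = -1 is a root of multiplicity 2), multiply the trial by t^2. Try u_p = A*t^2*exp(-t). Substituting into the equation and dividing by exp(-t) gives A = 7/2, so u_p = 7*t^2*exp(-t)/2.
General solution: u = C1*exp(-t) + 7*t^2*exp(-t)/2 + C2*t*exp(-t).
Apply the initial conditions: u(0) = C1 = 1 and u'(0) = C2 - C1 = -1. Solving gives C1 = 1, C2 = 0.

u = 7*t**2*exp(-t)/2 + exp(-t)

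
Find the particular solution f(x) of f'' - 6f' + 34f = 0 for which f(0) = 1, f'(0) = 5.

Characteristic equation r² - 6r + 34 = 0 has discriminant (-6)² - 4·(34) = -100 < 0, so r = 3 ± 5i.
Hence f_h = C1*cos(5*x)*exp(3*x) + C2*exp(3*x)*sin(5*x).
Apply the initial conditions: f(0) = C1 = 1 and f'(0) = 3*C1 + 5*C2 = 5. Solving gives C1 = 1, C2 = 2/5.

f = cos(5*x)*exp(3*x) + 2*exp(3*x)*sin(5*x)/5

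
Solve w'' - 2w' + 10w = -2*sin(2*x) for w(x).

w = -3*sin(2*x)/13 - 2*cos(2*x)/13 + C1*cos(3*x)*exp(x) + C2*exp(x)*sin(3*x)

Characteristic equation r² - 2r + 10 = 0 has discriminant (-2)² - 4·(10) = -36 < 0, so r = 1 ± 3i.
Hence w_h = C1*cos(3*x)*exp(x) + C2*exp(x)*sin(3*x).
Try w_p = A*cos(2*x) + B*sin(2*x). Substituting and equating the coefficients of cos(2x) and sin(2x) gives A = -2/13, B = -3/13, so w_p = -3*sin(2*x)/13 - 2*cos(2*x)/13.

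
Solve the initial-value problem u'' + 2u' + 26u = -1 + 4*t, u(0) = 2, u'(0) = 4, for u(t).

u = -17/338 + 2*t/13 + 693*cos(5*t)*exp(-t)/338 + 1993*exp(-t)*sin(5*t)/1690

Characteristic equation r² + 2r + 26 = 0 has discriminant (2)² - 4·(26) = -100 < 0, so r = -1 ± 5i.
Hence u_h = C1*cos(5*t)*exp(-t) + C2*exp(-t)*sin(5*t).
For the particular solution try u_p = A0 + A1*t. Substituting and matching coefficients of each power of t gives A0 = -17/338, A1 = 2/13, so u_p = -17/338 + 2*t/13.
General solution: u = -17/338 + 2*t/13 + C1*cos(5*t)*exp(-t) + C2*exp(-t)*sin(5*t).
Apply the initial conditions: u(0) = -17/338 + C1 = 2 and u'(0) = 2/13 - C1 + 5*C2 = 4. Solving gives C1 = 693/338, C2 = 1993/1690.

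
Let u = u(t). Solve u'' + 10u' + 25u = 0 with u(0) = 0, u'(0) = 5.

u = 5*t*exp(-5*t)

Characteristic equation r² + 10r + 25 = 0 has discriminant (10)² - 4·(25) = 0, so r = -5 is a repeated root.
Hence u_h = (C1 + C2*t)*exp(-5*t).
Apply the initial conditions: u(0) = C1 = 0 and u'(0) = C2 - 5*C1 = 5. Solving gives C1 = 0, C2 = 5.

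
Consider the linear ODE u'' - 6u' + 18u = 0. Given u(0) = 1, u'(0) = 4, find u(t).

u = cos(3*t)*exp(3*t) + exp(3*t)*sin(3*t)/3

Characteristic equation r² - 6r + 18 = 0 has discriminant (-6)² - 4·(18) = -36 < 0, so r = 3 ± 3i.
Hence u_h = C1*cos(3*t)*exp(3*t) + C2*exp(3*t)*sin(3*t).
Apply the initial conditions: u(0) = C1 = 1 and u'(0) = 3*C1 + 3*C2 = 4. Solving gives C1 = 1, C2 = 1/3.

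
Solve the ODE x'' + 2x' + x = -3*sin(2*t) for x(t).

x = 9*sin(2*t)/25 + 12*cos(2*t)/25 + C1*exp(-t) + C2*t*exp(-t)

Characteristic equation r² + 2r + 1 = 0 has discriminant (2)² - 4·(1) = 0, so r = -1 is a repeated root.
Hence x_h = (C1 + C2*t)*exp(-t).
Try x_p = A*cos(2*t) + B*sin(2*t). Substituting and equating the coefficients of cos(2t) and sin(2t) gives A = 12/25, B = 9/25, so x_p = 9*sin(2*t)/25 + 12*cos(2*t)/25.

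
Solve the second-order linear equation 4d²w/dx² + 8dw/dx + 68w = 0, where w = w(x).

Divide through by 4: w'' + 2w' + 17w = 0.
Characteristic equation r² + 2r + 17 = 0 has discriminant (2)² - 4·(17) = -64 < 0, so r = -1 ± 4i.
Hence w_h = C1*cos(4*x)*exp(-x) + C2*exp(-x)*sin(4*x).

w = C1*cos(4*x)*exp(-x) + C2*exp(-x)*sin(4*x)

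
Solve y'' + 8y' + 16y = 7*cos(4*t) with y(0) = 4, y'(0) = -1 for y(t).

y = 4*exp(-4*t) + 7*sin(4*t)/32 + 113*t*exp(-4*t)/8

Characteristic equation r² + 8r + 16 = 0 has discriminant (8)² - 4·(16) = 0, so r = -4 is a repeated root.
Hence y_h = (C1 + C2*t)*exp(-4*t).
Try y_p = A*cos(4*t) + B*sin(4*t). Substituting and equating the coefficients of cos(4t) and sin(4t) gives A = 0, B = 7/32, so y_p = 7*sin(4*t)/32.
General solution: y = 7*sin(4*t)/32 + C1*exp(-4*t) + C2*t*exp(-4*t).
Apply the initial conditions: y(0) = C1 = 4 and y'(0) = 7/8 + C2 - 4*C1 = -1. Solving gives C1 = 4, C2 = 113/8.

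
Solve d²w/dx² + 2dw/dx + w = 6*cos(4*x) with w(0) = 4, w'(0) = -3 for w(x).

Characteristic equation r² + 2r + 1 = 0 has discriminant (2)² - 4·(1) = 0, so r = -1 is a repeated root.
Hence w_h = (C1 + C2*x)*exp(-x).
Try w_p = A*cos(4*x) + B*sin(4*x). Substituting and equating the coefficients of cos(4x) and sin(4x) gives A = -90/289, B = 48/289, so w_p = -90*cos(4*x)/289 + 48*sin(4*x)/289.
General solution: w = -90*cos(4*x)/289 + 48*sin(4*x)/289 + C1*exp(-x) + C2*x*exp(-x).
Apply the initial conditions: w(0) = -90/289 + C1 = 4 and w'(0) = 192/289 + C2 - C1 = -3. Solving gives C1 = 1246/289, C2 = 11/17.

w = -90*cos(4*x)/289 + 48*sin(4*x)/289 + 1246*exp(-x)/289 + 11*x*exp(-x)/17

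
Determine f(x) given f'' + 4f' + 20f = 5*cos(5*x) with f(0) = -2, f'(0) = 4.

f = -cos(5*x)/17 + 4*sin(5*x)/17 - 33*cos(4*x)*exp(-2*x)/17 - 9*exp(-2*x)*sin(4*x)/34

Characteristic equation r² + 4r + 20 = 0 has discriminant (4)² - 4·(20) = -64 < 0, so r = -2 ± 4i.
Hence f_h = C1*cos(4*x)*exp(-2*x) + C2*exp(-2*x)*sin(4*x).
Try f_p = A*cos(5*x) + B*sin(5*x). Substituting and equating the coefficients of cos(5x) and sin(5x) gives A = -1/17, B = 4/17, so f_p = -cos(5*x)/17 + 4*sin(5*x)/17.
General solution: f = -cos(5*x)/17 + 4*sin(5*x)/17 + C1*cos(4*x)*exp(-2*x) + C2*exp(-2*x)*sin(4*x).
Apply the initial conditions: f(0) = -1/17 + C1 = -2 and f'(0) = 20/17 - 2*C1 + 4*C2 = 4. Solving gives C1 = -33/17, C2 = -9/34.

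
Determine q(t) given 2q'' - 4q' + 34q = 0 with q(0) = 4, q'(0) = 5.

q = 4*cos(4*t)*exp(t) + exp(t)*sin(4*t)/4

Divide through by 2: q'' - 2q' + 17q = 0.
Characteristic equation r² - 2r + 17 = 0 has discriminant (-2)² - 4·(17) = -64 < 0, so r = 1 ± 4i.
Hence q_h = C1*cos(4*t)*exp(t) + C2*exp(t)*sin(4*t).
Apply the initial conditions: q(0) = C1 = 4 and q'(0) = C1 + 4*C2 = 5. Solving gives C1 = 4, C2 = 1/4.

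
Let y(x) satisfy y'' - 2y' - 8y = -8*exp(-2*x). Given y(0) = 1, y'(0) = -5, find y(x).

y = -13*exp(4*x)/18 + 31*exp(-2*x)/18 + 4*x*exp(-2*x)/3

Characteristic equation r² - 2r - 8 = 0 factors as (r - 4)(r + 2) = 0, so r = 4, -2.
Hence y_h = C1*exp(4*x) + C2*exp(-2*x).
Since exp(-2*x) solves the homogeneous equation (r = -2 is a root of multiplicity 1), multiply the trial by x. Try y_p = A*x*exp(-2*x). Substituting into the equation and dividing by exp(-2*x) gives A = 4/3, so y_p = 4*x*exp(-2*x)/3.
General solution: y = C1*exp(4*x) + C2*exp(-2*x) + 4*x*exp(-2*x)/3.
Apply the initial conditions: y(0) = C1 + C2 = 1 and y'(0) = 4/3 - 2*C2 + 4*C1 = -5. Solving gives C1 = -13/18, C2 = 31/18.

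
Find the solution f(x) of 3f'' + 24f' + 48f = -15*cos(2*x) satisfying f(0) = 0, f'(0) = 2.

Divide through by 3: f'' + 8f' + 16f = -5*cos(2*x).
Characteristic equation r² + 8r + 16 = 0 has discriminant (8)² - 4·(16) = 0, so r = -4 is a repeated root.
Hence f_h = (C1 + C2*x)*exp(-4*x).
Try f_p = A*cos(2*x) + B*sin(2*x). Substituting and equating the coefficients of cos(2x) and sin(2x) gives A = -3/20, B = -1/5, so f_p = -3*cos(2*x)/20 - sin(2*x)/5.
General solution: f = -3*cos(2*x)/20 - sin(2*x)/5 + C1*exp(-4*x) + C2*x*exp(-4*x).
Apply the initial conditions: f(0) = -3/20 + C1 = 0 and f'(0) = -2/5 + C2 - 4*C1 = 2. Solving gives C1 = 3/20, C2 = 3.

f = -3*cos(2*x)/20 - sin(2*x)/5 + 3*exp(-4*x)/20 + 3*x*exp(-4*x)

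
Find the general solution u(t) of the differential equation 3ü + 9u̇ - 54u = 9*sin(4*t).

Divide through by 3: u'' + 3u' - 18u = 3*sin(4*t).
Characteristic equation r² + 3r - 18 = 0 factors as (r - 3)(r + 6) = 0, so r = 3, -6.
Hence u_h = C1*exp(3*t) + C2*exp(-6*t).
Try u_p = A*cos(4*t) + B*sin(4*t). Substituting and equating the coefficients of cos(4t) and sin(4t) gives A = -9/325, B = -51/650, so u_p = -51*sin(4*t)/650 - 9*cos(4*t)/325.

u = -51*sin(4*t)/650 - 9*cos(4*t)/325 + C1*exp(3*t) + C2*exp(-6*t)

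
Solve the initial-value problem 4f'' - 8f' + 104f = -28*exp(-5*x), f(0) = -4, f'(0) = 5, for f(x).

f = -7*exp(-5*x)/61 - 237*cos(5*x)*exp(x)/61 + 507*exp(x)*sin(5*x)/305

Divide through by 4: f'' - 2f' + 26f = -7*exp(-5*x).
Characteristic equation r² - 2r + 26 = 0 has discriminant (-2)² - 4·(26) = -100 < 0, so r = 1 ± 5i.
Hence f_h = C1*cos(5*x)*exp(x) + C2*exp(x)*sin(5*x).
Try f_p = A*exp(-5*x). Substituting into the equation and dividing by exp(-5*x) gives A = -7/61, so f_p = -7*exp(-5*x)/61.
General solution: f = -7*exp(-5*x)/61 + C1*cos(5*x)*exp(x) + C2*exp(x)*sin(5*x).
Apply the initial conditions: f(0) = -7/61 + C1 = -4 and f'(0) = 35/61 + C1 + 5*C2 = 5. Solving gives C1 = -237/61, C2 = 507/305.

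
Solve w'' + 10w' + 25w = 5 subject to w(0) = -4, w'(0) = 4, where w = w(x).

w = 1/5 - 21*exp(-5*x)/5 - 17*x*exp(-5*x)

Characteristic equation r² + 10r + 25 = 0 has discriminant (10)² - 4·(25) = 0, so r = -5 is a repeated root.
Hence w_h = (C1 + C2*x)*exp(-5*x).
For the particular solution try w_p = A0. Substituting and matching coefficients of each power of x gives A0 = 1/5, so w_p = 1/5.
General solution: w = 1/5 + C1*exp(-5*x) + C2*x*exp(-5*x).
Apply the initial conditions: w(0) = 1/5 + C1 = -4 and w'(0) = C2 - 5*C1 = 4. Solving gives C1 = -21/5, C2 = -17.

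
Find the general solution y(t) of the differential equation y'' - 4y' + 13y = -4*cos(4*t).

Characteristic equation r² - 4r + 13 = 0 has discriminant (-4)² - 4·(13) = -36 < 0, so r = 2 ± 3i.
Hence y_h = C1*cos(3*t)*exp(2*t) + C2*exp(2*t)*sin(3*t).
Try y_p = A*cos(4*t) + B*sin(4*t). Substituting and equating the coefficients of cos(4t) and sin(4t) gives A = 12/265, B = 64/265, so y_p = 12*cos(4*t)/265 + 64*sin(4*t)/265.

y = 12*cos(4*t)/265 + 64*sin(4*t)/265 + C1*cos(3*t)*exp(2*t) + C2*exp(2*t)*sin(3*t)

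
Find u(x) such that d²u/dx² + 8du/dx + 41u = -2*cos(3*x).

u = -3*sin(3*x)/100 - cos(3*x)/25 + C1*cos(5*x)*exp(-4*x) + C2*exp(-4*x)*sin(5*x)

Characteristic equation r² + 8r + 41 = 0 has discriminant (8)² - 4·(41) = -100 < 0, so r = -4 ± 5i.
Hence u_h = C1*cos(5*x)*exp(-4*x) + C2*exp(-4*x)*sin(5*x).
Try u_p = A*cos(3*x) + B*sin(3*x). Substituting and equating the coefficients of cos(3x) and sin(3x) gives A = -1/25, B = -3/100, so u_p = -3*sin(3*x)/100 - cos(3*x)/25.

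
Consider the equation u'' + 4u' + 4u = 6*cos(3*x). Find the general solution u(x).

Characteristic equation r² + 4r + 4 = 0 has discriminant (4)² - 4·(4) = 0, so r = -2 is a repeated root.
Hence u_h = (C1 + C2*x)*exp(-2*x).
Try u_p = A*cos(3*x) + B*sin(3*x). Substituting and equating the coefficients of cos(3x) and sin(3x) gives A = -30/169, B = 72/169, so u_p = -30*cos(3*x)/169 + 72*sin(3*x)/169.

u = -30*cos(3*x)/169 + 72*sin(3*x)/169 + C1*exp(-2*x) + C2*x*exp(-2*x)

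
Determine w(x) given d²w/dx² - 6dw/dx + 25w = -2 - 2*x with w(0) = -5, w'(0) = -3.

w = -62/625 - 2*x/25 - 3063*cos(4*x)*exp(3*x)/625 + 1841*exp(3*x)*sin(4*x)/625

Characteristic equation r² - 6r + 25 = 0 has discriminant (-6)² - 4·(25) = -64 < 0, so r = 3 ± 4i.
Hence w_h = C1*cos(4*x)*exp(3*x) + C2*exp(3*x)*sin(4*x).
For the particular solution try w_p = A0 + A1*x. Substituting and matching coefficients of each power of x gives A0 = -62/625, A1 = -2/25, so w_p = -62/625 - 2*x/25.
General solution: w = -62/625 - 2*x/25 + C1*cos(4*x)*exp(3*x) + C2*exp(3*x)*sin(4*x).
Apply the initial conditions: w(0) = -62/625 + C1 = -5 and w'(0) = -2/25 + 3*C1 + 4*C2 = -3. Solving gives C1 = -3063/625, C2 = 1841/625.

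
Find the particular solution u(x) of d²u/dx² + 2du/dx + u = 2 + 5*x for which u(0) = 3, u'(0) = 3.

u = -8 + 5*x + 11*exp(-x) + 9*x*exp(-x)

Characteristic equation r² + 2r + 1 = 0 has discriminant (2)² - 4·(1) = 0, so r = -1 is a repeated root.
Hence u_h = (C1 + C2*x)*exp(-x).
For the particular solution try u_p = A0 + A1*x. Substituting and matching coefficients of each power of x gives A0 = -8, A1 = 5, so u_p = -8 + 5*x.
General solution: u = -8 + 5*x + C1*exp(-x) + C2*x*exp(-x).
Apply the initial conditions: u(0) = -8 + C1 = 3 and u'(0) = 5 + C2 - C1 = 3. Solving gives C1 = 11, C2 = 9.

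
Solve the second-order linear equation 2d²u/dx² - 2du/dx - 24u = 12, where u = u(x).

Divide through by 2: u'' - u' - 12u = 6.
Characteristic equation r² - r - 12 = 0 factors as (r - 4)(r + 3) = 0, so r = 4, -3.
Hence u_h = C1*exp(4*x) + C2*exp(-3*x).
For the particular solution try u_p = A0. Substituting and matching coefficients of each power of x gives A0 = -1/2, so u_p = -1/2.

u = -1/2 + C1*exp(4*x) + C2*exp(-3*x)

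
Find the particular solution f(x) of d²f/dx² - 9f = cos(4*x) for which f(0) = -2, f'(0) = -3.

f = -37*exp(3*x)/25 - 12*exp(-3*x)/25 - cos(4*x)/25

Characteristic equation r² - 9 = 0 factors as (r - 3)(r + 3) = 0, so r = 3, -3.
Hence f_h = C1*exp(3*x) + C2*exp(-3*x).
Try f_p = A*cos(4*x) + B*sin(4*x). Substituting and equating the coefficients of cos(4x) and sin(4x) gives A = -1/25, B = 0, so f_p = -cos(4*x)/25.
General solution: f = -cos(4*x)/25 + C1*exp(3*x) + C2*exp(-3*x).
Apply the initial conditions: f(0) = -1/25 + C1 + C2 = -2 and f'(0) = -3*C2 + 3*C1 = -3. Solving gives C1 = -37/25, C2 = -12/25.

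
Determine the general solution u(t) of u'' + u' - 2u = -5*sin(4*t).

Characteristic equation r² + r - 2 = 0 factors as (r - 1)(r + 2) = 0, so r = 1, -2.
Hence u_h = C1*exp(t) + C2*exp(-2*t).
Try u_p = A*cos(4*t) + B*sin(4*t). Substituting and equating the coefficients of cos(4t) and sin(4t) gives A = 1/17, B = 9/34, so u_p = cos(4*t)/17 + 9*sin(4*t)/34.

u = cos(4*t)/17 + 9*sin(4*t)/34 + C1*exp(t) + C2*exp(-2*t)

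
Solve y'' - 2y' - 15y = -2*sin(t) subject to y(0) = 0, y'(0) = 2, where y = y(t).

y = -9*exp(-3*t)/40 - cos(t)/65 + 8*sin(t)/65 + 25*exp(5*t)/104

Characteristic equation r² - 2r - 15 = 0 factors as (r + 3)(r - 5) = 0, so r = -3, 5.
Hence y_h = C1*exp(-3*t) + C2*exp(5*t).
Try y_p = A*cos(t) + B*sin(t). Substituting and equating the coefficients of cos(t) and sin(t) gives A = -1/65, B = 8/65, so y_p = -cos(t)/65 + 8*sin(t)/65.
General solution: y = -cos(t)/65 + 8*sin(t)/65 + C1*exp(-3*t) + C2*exp(5*t).
Apply the initial conditions: y(0) = -1/65 + C1 + C2 = 0 and y'(0) = 8/65 - 3*C1 + 5*C2 = 2. Solving gives C1 = -9/40, C2 = 25/104.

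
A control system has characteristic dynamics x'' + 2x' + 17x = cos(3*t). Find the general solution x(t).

Characteristic equation r² + 2r + 17 = 0 has discriminant (2)² - 4·(17) = -64 < 0, so r = -1 ± 4i.
Hence x_h = C1*cos(4*t)*exp(-t) + C2*exp(-t)*sin(4*t).
Try x_p = A*cos(3*t) + B*sin(3*t). Substituting and equating the coefficients of cos(3t) and sin(3t) gives A = 2/25, B = 3/50, so x_p = 2*cos(3*t)/25 + 3*sin(3*t)/50.

x = 2*cos(3*t)/25 + 3*sin(3*t)/50 + C1*cos(4*t)*exp(-t) + C2*exp(-t)*sin(4*t)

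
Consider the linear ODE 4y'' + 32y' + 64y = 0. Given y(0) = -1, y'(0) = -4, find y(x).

Divide through by 4: y'' + 8y' + 16y = 0.
Characteristic equation r² + 8r + 16 = 0 has discriminant (8)² - 4·(16) = 0, so r = -4 is a repeated root.
Hence y_h = (C1 + C2*x)*exp(-4*x).
Apply the initial conditions: y(0) = C1 = -1 and y'(0) = C2 - 4*C1 = -4. Solving gives C1 = -1, C2 = -8.

y = -exp(-4*x) - 8*x*exp(-4*x)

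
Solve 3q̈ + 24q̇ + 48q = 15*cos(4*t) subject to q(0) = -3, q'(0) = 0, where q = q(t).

q = -3*exp(-4*t) + 5*sin(4*t)/32 - 101*t*exp(-4*t)/8

Divide through by 3: q'' + 8q' + 16q = 5*cos(4*t).
Characteristic equation r² + 8r + 16 = 0 has discriminant (8)² - 4·(16) = 0, so r = -4 is a repeated root.
Hence q_h = (C1 + C2*t)*exp(-4*t).
Try q_p = A*cos(4*t) + B*sin(4*t). Substituting and equating the coefficients of cos(4t) and sin(4t) gives A = 0, B = 5/32, so q_p = 5*sin(4*t)/32.
General solution: q = 5*sin(4*t)/32 + C1*exp(-4*t) + C2*t*exp(-4*t).
Apply the initial conditions: q(0) = C1 = -3 and q'(0) = 5/8 + C2 - 4*C1 = 0. Solving gives C1 = -3, C2 = -101/8.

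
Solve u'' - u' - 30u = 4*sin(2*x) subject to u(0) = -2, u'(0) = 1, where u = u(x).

Characteristic equation r² - r - 30 = 0 factors as (r - 6)(r + 5) = 0, so r = 6, -5.
Hence u_h = C1*exp(6*x) + C2*exp(-5*x).
Try u_p = A*cos(2*x) + B*sin(2*x). Substituting and equating the coefficients of cos(2x) and sin(2x) gives A = 1/145, B = -17/145, so u_p = -17*sin(2*x)/145 + cos(2*x)/145.
General solution: u = -17*sin(2*x)/145 + cos(2*x)/145 + C1*exp(6*x) + C2*exp(-5*x).
Apply the initial conditions: u(0) = 1/145 + C1 + C2 = -2 and u'(0) = -34/145 - 5*C2 + 6*C1 = 1. Solving gives C1 = -4/5, C2 = -35/29.

u = -35*exp(-5*x)/29 - 17*sin(2*x)/145 - 4*exp(6*x)/5 + cos(2*x)/145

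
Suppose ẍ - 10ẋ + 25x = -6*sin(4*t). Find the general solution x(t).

x = -240*cos(4*t)/1681 - 54*sin(4*t)/1681 + C1*exp(5*t) + C2*t*exp(5*t)

Characteristic equation r² - 10r + 25 = 0 has discriminant (-10)² - 4·(25) = 0, so r = 5 is a repeated root.
Hence x_h = (C1 + C2*t)*exp(5*t).
Try x_p = A*cos(4*t) + B*sin(4*t). Substituting and equating the coefficients of cos(4t) and sin(4t) gives A = -240/1681, B = -54/1681, so x_p = -240*cos(4*t)/1681 - 54*sin(4*t)/1681.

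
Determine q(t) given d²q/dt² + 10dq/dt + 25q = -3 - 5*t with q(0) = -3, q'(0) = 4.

q = -1/25 - 74*exp(-5*t)/25 - t/5 - 53*t*exp(-5*t)/5

Characteristic equation r² + 10r + 25 = 0 has discriminant (10)² - 4·(25) = 0, so r = -5 is a repeated root.
Hence q_h = (C1 + C2*t)*exp(-5*t).
For the particular solution try q_p = A0 + A1*t. Substituting and matching coefficients of each power of t gives A0 = -1/25, A1 = -1/5, so q_p = -1/25 - t/5.
General solution: q = -1/25 - t/5 + C1*exp(-5*t) + C2*t*exp(-5*t).
Apply the initial conditions: q(0) = -1/25 + C1 = -3 and q'(0) = -1/5 + C2 - 5*C1 = 4. Solving gives C1 = -74/25, C2 = -53/5.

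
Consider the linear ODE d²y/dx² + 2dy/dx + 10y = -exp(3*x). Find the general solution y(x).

Characteristic equation r² + 2r + 10 = 0 has discriminant (2)² - 4·(10) = -36 < 0, so r = -1 ± 3i.
Hence y_h = C1*cos(3*x)*exp(-x) + C2*exp(-x)*sin(3*x).
Try y_p = A*exp(3*x). Substituting into the equation and dividing by exp(3*x) gives A = -1/25, so y_p = -exp(3*x)/25.

y = -exp(3*x)/25 + C1*cos(3*x)*exp(-x) + C2*exp(-x)*sin(3*x)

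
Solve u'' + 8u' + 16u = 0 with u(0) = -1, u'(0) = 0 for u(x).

u = -exp(-4*x) - 4*x*exp(-4*x)

Characteristic equation r² + 8r + 16 = 0 has discriminant (8)² - 4·(16) = 0, so r = -4 is a repeated root.
Hence u_h = (C1 + C2*x)*exp(-4*x).
Apply the initial conditions: u(0) = C1 = -1 and u'(0) = C2 - 4*C1 = 0. Solving gives C1 = -1, C2 = -4.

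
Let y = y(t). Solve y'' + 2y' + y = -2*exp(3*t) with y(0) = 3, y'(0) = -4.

Characteristic equation r² + 2r + 1 = 0 has discriminant (2)² - 4·(1) = 0, so r = -1 is a repeated root.
Hence y_h = (C1 + C2*t)*exp(-t).
Try y_p = A*exp(3*t). Substituting into the equation and dividing by exp(3*t) gives A = -1/8, so y_p = -exp(3*t)/8.
General solution: y = -exp(3*t)/8 + C1*exp(-t) + C2*t*exp(-t).
Apply the initial conditions: y(0) = -1/8 + C1 = 3 and y'(0) = -3/8 + C2 - C1 = -4. Solving gives C1 = 25/8, C2 = -1/2.

y = -exp(3*t)/8 + 25*exp(-t)/8 - t*exp(-t)/2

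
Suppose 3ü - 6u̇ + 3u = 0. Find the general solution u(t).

u = C1*exp(t) + C2*t*exp(t)

Divide through by 3: u'' - 2u' + u = 0.
Characteristic equation r² - 2r + 1 = 0 has discriminant (-2)² - 4·(1) = 0, so r = 1 is a repeated root.
Hence u_h = (C1 + C2*t)*exp(t).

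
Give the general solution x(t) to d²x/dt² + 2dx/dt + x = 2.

Characteristic equation r² + 2r + 1 = 0 has discriminant (2)² - 4·(1) = 0, so r = -1 is a repeated root.
Hence x_h = (C1 + C2*t)*exp(-t).
For the particular solution try x_p = A0. Substituting and matching coefficients of each power of t gives A0 = 2, so x_p = 2.

x = 2 + C1*exp(-t) + C2*t*exp(-t)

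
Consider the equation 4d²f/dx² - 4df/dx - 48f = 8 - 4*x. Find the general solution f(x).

f = -25/144 + x/12 + C1*exp(-3*x) + C2*exp(4*x)

Divide through by 4: f'' - f' - 12f = 2 - x.
Characteristic equation r² - r - 12 = 0 factors as (r + 3)(r - 4) = 0, so r = -3, 4.
Hence f_h = C1*exp(-3*x) + C2*exp(4*x).
For the particular solution try f_p = A0 + A1*x. Substituting and matching coefficients of each power of x gives A0 = -25/144, A1 = 1/12, so f_p = -25/144 + x/12.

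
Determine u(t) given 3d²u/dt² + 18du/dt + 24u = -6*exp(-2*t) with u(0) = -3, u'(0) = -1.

Divide through by 3: u'' + 6u' + 8u = -2*exp(-2*t).
Characteristic equation r² + 6r + 8 = 0 factors as (r + 2)(r + 4) = 0, so r = -2, -4.
Hence u_h = C1*exp(-2*t) + C2*exp(-4*t).
Since exp(-2*t) solves the homogeneous equation (r = -2 is a root of multiplicity 1), multiply the trial by t. Try u_p = A*t*exp(-2*t). Substituting into the equation and dividing by exp(-2*t) gives A = -1, so u_p = -t*exp(-2*t).
General solution: u = C1*exp(-2*t) + C2*exp(-4*t) - t*exp(-2*t).
Apply the initial conditions: u(0) = C1 + C2 = -3 and u'(0) = -1 - 4*C2 - 2*C1 = -1. Solving gives C1 = -6, C2 = 3.

u = -6*exp(-2*t) + 3*exp(-4*t) - t*exp(-2*t)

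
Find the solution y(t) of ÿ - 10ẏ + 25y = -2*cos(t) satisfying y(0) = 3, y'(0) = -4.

Characteristic equation r² - 10r + 25 = 0 has discriminant (-10)² - 4·(25) = 0, so r = 5 is a repeated root.
Hence y_h = (C1 + C2*t)*exp(5*t).
Try y_p = A*cos(t) + B*sin(t). Substituting and equating the coefficients of cos(t) and sin(t) gives A = -12/169, B = 5/169, so y_p = -12*cos(t)/169 + 5*sin(t)/169.
General solution: y = -12*cos(t)/169 + 5*sin(t)/169 + C1*exp(5*t) + C2*t*exp(5*t).
Apply the initial conditions: y(0) = -12/169 + C1 = 3 and y'(0) = 5/169 + C2 + 5*C1 = -4. Solving gives C1 = 519/169, C2 = -252/13.

y = -12*cos(t)/169 + 5*sin(t)/169 + 519*exp(5*t)/169 - 252*t*exp(5*t)/13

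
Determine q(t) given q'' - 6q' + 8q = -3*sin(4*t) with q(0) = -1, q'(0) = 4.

Characteristic equation r² - 6r + 8 = 0 factors as (r - 4)(r - 2) = 0, so r = 4, 2.
Hence q_h = C1*exp(4*t) + C2*exp(2*t).
Try q_p = A*cos(4*t) + B*sin(4*t). Substituting and equating the coefficients of cos(4t) and sin(4t) gives A = -9/80, B = 3/80, so q_p = -9*cos(4*t)/80 + 3*sin(4*t)/80.
General solution: q = -9*cos(4*t)/80 + 3*sin(4*t)/80 + C1*exp(4*t) + C2*exp(2*t).
Apply the initial conditions: q(0) = -9/80 + C1 + C2 = -1 and q'(0) = 3/20 + 2*C2 + 4*C1 = 4. Solving gives C1 = 45/16, C2 = -37/10.

q = -37*exp(2*t)/10 - 9*cos(4*t)/80 + 3*sin(4*t)/80 + 45*exp(4*t)/16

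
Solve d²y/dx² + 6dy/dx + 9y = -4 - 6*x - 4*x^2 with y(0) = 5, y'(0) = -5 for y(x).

Characteristic equation r² + 6r + 9 = 0 has discriminant (6)² - 4·(9) = 0, so r = -3 is a repeated root.
Hence y_h = (C1 + C2*x)*exp(-3*x).
For the particular solution try y_p = A0 + A1*x + A2*x^2. Substituting and matching coefficients of each power of x gives A0 = -8/27, A1 = -2/27, A2 = -4/9, so y_p = -8/27 - 4*x^2/9 - 2*x/27.
General solution: y = -8/27 - 4*x^2/9 - 2*x/27 + C1*exp(-3*x) + C2*x*exp(-3*x).
Apply the initial conditions: y(0) = -8/27 + C1 = 5 and y'(0) = -2/27 + C2 - 3*C1 = -5. Solving gives C1 = 143/27, C2 = 296/27.

y = -8/27 - 4*x**2/9 - 2*x/27 + 143*exp(-3*x)/27 + 296*x*exp(-3*x)/27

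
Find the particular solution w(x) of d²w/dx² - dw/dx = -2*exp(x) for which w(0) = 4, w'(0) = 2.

Characteristic equation r² - r = 0 factors as (r - 1)r = 0, so r = 1, 0.
Hence w_h = C1*exp(x) + C2.
Since exp(x) solves the homogeneous equation (r = 1 is a root of multiplicity 1), multiply the trial by x. Try w_p = A*x*exp(x). Substituting into the equation and dividing by exp(x) gives A = -2, so w_p = -2*x*exp(x).
General solution: w = C2 + C1*exp(x) - 2*x*exp(x).
Apply the initial conditions: w(0) = C1 + C2 = 4 and w'(0) = -2 + C1 = 2. Solving gives C1 = 4, C2 = 0.

w = 4*exp(x) - 2*x*exp(x)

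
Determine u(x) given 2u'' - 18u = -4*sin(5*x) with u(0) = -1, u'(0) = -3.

u = -107*exp(3*x)/102 + sin(5*x)/17 + 5*exp(-3*x)/102

Divide through by 2: u'' - 9u = -2*sin(5*x).
Characteristic equation r² - 9 = 0 factors as (r - 3)(r + 3) = 0, so r = 3, -3.
Hence u_h = C1*exp(3*x) + C2*exp(-3*x).
Try u_p = A*cos(5*x) + B*sin(5*x). Substituting and equating the coefficients of cos(5x) and sin(5x) gives A = 0, B = 1/17, so u_p = sin(5*x)/17.
General solution: u = sin(5*x)/17 + C1*exp(3*x) + C2*exp(-3*x).
Apply the initial conditions: u(0) = C1 + C2 = -1 and u'(0) = 5/17 - 3*C2 + 3*C1 = -3. Solving gives C1 = -107/102, C2 = 5/102.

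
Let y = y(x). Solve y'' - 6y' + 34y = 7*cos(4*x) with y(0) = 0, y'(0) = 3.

Characteristic equation r² - 6r + 34 = 0 has discriminant (-6)² - 4·(34) = -100 < 0, so r = 3 ± 5i.
Hence y_h = C1*cos(5*x)*exp(3*x) + C2*exp(3*x)*sin(5*x).
Try y_p = A*cos(4*x) + B*sin(4*x). Substituting and equating the coefficients of cos(4x) and sin(4x) gives A = 7/50, B = -14/75, so y_p = -14*sin(4*x)/75 + 7*cos(4*x)/50.
General solution: y = -14*sin(4*x)/75 + 7*cos(4*x)/50 + C1*cos(5*x)*exp(3*x) + C2*exp(3*x)*sin(5*x).
Apply the initial conditions: y(0) = 7/50 + C1 = 0 and y'(0) = -56/75 + 3*C1 + 5*C2 = 3. Solving gives C1 = -7/50, C2 = 5/6.

y = -14*sin(4*x)/75 + 7*cos(4*x)/50 - 7*cos(5*x)*exp(3*x)/50 + 5*exp(3*x)*sin(5*x)/6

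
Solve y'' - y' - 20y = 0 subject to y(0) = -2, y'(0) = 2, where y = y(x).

y = -4*exp(-4*x)/3 - 2*exp(5*x)/3

Characteristic equation r² - r - 20 = 0 factors as (r - 5)(r + 4) = 0, so r = 5, -4.
Hence y_h = C1*exp(5*x) + C2*exp(-4*x).
Apply the initial conditions: y(0) = C1 + C2 = -2 and y'(0) = -4*C2 + 5*C1 = 2. Solving gives C1 = -2/3, C2 = -4/3.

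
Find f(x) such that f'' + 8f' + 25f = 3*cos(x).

f = 3*sin(x)/80 + 9*cos(x)/80 + C1*cos(3*x)*exp(-4*x) + C2*exp(-4*x)*sin(3*x)

Characteristic equation r² + 8r + 25 = 0 has discriminant (8)² - 4·(25) = -36 < 0, so r = -4 ± 3i.
Hence f_h = C1*cos(3*x)*exp(-4*x) + C2*exp(-4*x)*sin(3*x).
Try f_p = A*cos(x) + B*sin(x). Substituting and equating the coefficients of cos(x) and sin(x) gives A = 9/80, B = 3/80, so f_p = 3*sin(x)/80 + 9*cos(x)/80.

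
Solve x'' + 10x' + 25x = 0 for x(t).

Characteristic equation r² + 10r + 25 = 0 has discriminant (10)² - 4·(25) = 0, so r = -5 is a repeated root.
Hence x_h = (C1 + C2*t)*exp(-5*t).

x = C1*exp(-5*t) + C2*t*exp(-5*t)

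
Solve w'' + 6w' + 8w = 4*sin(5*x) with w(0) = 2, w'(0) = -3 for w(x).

Characteristic equation r² + 6r + 8 = 0 factors as (r + 4)(r + 2) = 0, so r = -4, -2.
Hence w_h = C1*exp(-4*x) + C2*exp(-2*x).
Try w_p = A*cos(5*x) + B*sin(5*x). Substituting and equating the coefficients of cos(5x) and sin(5x) gives A = -120/1189, B = -68/1189, so w_p = -120*cos(5*x)/1189 - 68*sin(5*x)/1189.
General solution: w = -120*cos(5*x)/1189 - 68*sin(5*x)/1189 + C1*exp(-4*x) + C2*exp(-2*x).
Apply the initial conditions: w(0) = -120/1189 + C1 + C2 = 2 and w'(0) = -340/1189 - 4*C1 - 2*C2 = -3. Solving gives C1 = -61/82, C2 = 165/58.

w = -120*cos(5*x)/1189 - 68*sin(5*x)/1189 - 61*exp(-4*x)/82 + 165*exp(-2*x)/58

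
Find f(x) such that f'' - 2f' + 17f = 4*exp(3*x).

f = exp(3*x)/5 + C1*cos(4*x)*exp(x) + C2*exp(x)*sin(4*x)

Characteristic equation r² - 2r + 17 = 0 has discriminant (-2)² - 4·(17) = -64 < 0, so r = 1 ± 4i.
Hence f_h = C1*cos(4*x)*exp(x) + C2*exp(x)*sin(4*x).
Try f_p = A*exp(3*x). Substituting into the equation and dividing by exp(3*x) gives A = 1/5, so f_p = exp(3*x)/5.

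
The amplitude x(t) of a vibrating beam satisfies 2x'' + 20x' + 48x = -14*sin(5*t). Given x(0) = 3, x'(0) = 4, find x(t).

Divide through by 2: x'' + 10x' + 24x = -7*sin(5*t).
Characteristic equation r² + 10r + 24 = 0 factors as (r + 4)(r + 6) = 0, so r = -4, -6.
Hence x_h = C1*exp(-4*t) + C2*exp(-6*t).
Try x_p = A*cos(5*t) + B*sin(5*t). Substituting and equating the coefficients of cos(5t) and sin(5t) gives A = 350/2501, B = 7/2501, so x_p = 7*sin(5*t)/2501 + 350*cos(5*t)/2501.
General solution: x = 7*sin(5*t)/2501 + 350*cos(5*t)/2501 + C1*exp(-4*t) + C2*exp(-6*t).
Apply the initial conditions: x(0) = 350/2501 + C1 + C2 = 3 and x'(0) = 35/2501 - 6*C2 - 4*C1 = 4. Solving gives C1 = 867/82, C2 = -941/122.

x = -941*exp(-6*t)/122 + 7*sin(5*t)/2501 + 350*cos(5*t)/2501 + 867*exp(-4*t)/82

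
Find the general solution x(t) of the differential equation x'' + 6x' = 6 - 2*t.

x = C2 - t**2/6 + 19*t/18 + C1*exp(-6*t)

Characteristic equation r² + 6r = 0 factors as (r + 6)r = 0, so r = -6, 0.
Hence x_h = C1*exp(-6*t) + C2.
Since 0 is a characteristic root (multiplicity 1), multiply the polynomial trial by t: try x_p = t*(A0 + A1*t). Substituting and matching coefficients of each power of t gives A0 = 19/18, A1 = -1/6, so x_p = -t^2/6 + 19*t/18.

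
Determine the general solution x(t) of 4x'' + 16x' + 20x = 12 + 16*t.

x = -1/25 + 4*t/5 + C1*cos(t)*exp(-2*t) + C2*exp(-2*t)*sin(t)

Divide through by 4: x'' + 4x' + 5x = 3 + 4*t.
Characteristic equation r² + 4r + 5 = 0 has discriminant (4)² - 4·(5) = -4 < 0, so r = -2 ± i.
Hence x_h = C1*cos(t)*exp(-2*t) + C2*exp(-2*t)*sin(t).
For the particular solution try x_p = A0 + A1*t. Substituting and matching coefficients of each power of t gives A0 = -1/25, A1 = 4/5, so x_p = -1/25 + 4*t/5.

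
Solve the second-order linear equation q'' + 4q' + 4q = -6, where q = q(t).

Characteristic equation r² + 4r + 4 = 0 has discriminant (4)² - 4·(4) = 0, so r = -2 is a repeated root.
Hence q_h = (C1 + C2*t)*exp(-2*t).
For the particular solution try q_p = A0. Substituting and matching coefficients of each power of t gives A0 = -3/2, so q_p = -3/2.

q = -3/2 + C1*exp(-2*t) + C2*t*exp(-2*t)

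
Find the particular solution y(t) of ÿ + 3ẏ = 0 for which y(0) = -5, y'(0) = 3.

Characteristic equation r² + 3r = 0 factors as (r + 3)r = 0, so r = -3, 0.
Hence y_h = C1*exp(-3*t) + C2.
Apply the initial conditions: y(0) = C1 + C2 = -5 and y'(0) = -3*C1 = 3. Solving gives C1 = -1, C2 = -4.

y = -4 - exp(-3*t)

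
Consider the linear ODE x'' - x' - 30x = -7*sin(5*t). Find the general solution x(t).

Characteristic equation r² - r - 30 = 0 factors as (r + 5)(r - 6) = 0, so r = -5, 6.
Hence x_h = C1*exp(-5*t) + C2*exp(6*t).
Try x_p = A*cos(5*t) + B*sin(5*t). Substituting and equating the coefficients of cos(5t) and sin(5t) gives A = -7/610, B = 77/610, so x_p = -7*cos(5*t)/610 + 77*sin(5*t)/610.

x = -7*cos(5*t)/610 + 77*sin(5*t)/610 + C1*exp(-5*t) + C2*exp(6*t)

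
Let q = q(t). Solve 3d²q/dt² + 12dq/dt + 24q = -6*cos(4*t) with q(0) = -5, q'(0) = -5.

Divide through by 3: q'' + 4q' + 8q = -2*cos(4*t).
Characteristic equation r² + 4r + 8 = 0 has discriminant (4)² - 4·(8) = -16 < 0, so r = -2 ± 2i.
Hence q_h = C1*cos(2*t)*exp(-2*t) + C2*exp(-2*t)*sin(2*t).
Try q_p = A*cos(4*t) + B*sin(4*t). Substituting and equating the coefficients of cos(4t) and sin(4t) gives A = 1/20, B = -1/10, so q_p = -sin(4*t)/10 + cos(4*t)/20.
General solution: q = -sin(4*t)/10 + cos(4*t)/20 + C1*cos(2*t)*exp(-2*t) + C2*exp(-2*t)*sin(2*t).
Apply the initial conditions: q(0) = 1/20 + C1 = -5 and q'(0) = -2/5 - 2*C1 + 2*C2 = -5. Solving gives C1 = -101/20, C2 = -147/20.

q = -sin(4*t)/10 + cos(4*t)/20 - 147*exp(-2*t)*sin(2*t)/20 - 101*cos(2*t)*exp(-2*t)/20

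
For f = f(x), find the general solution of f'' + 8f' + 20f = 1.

Characteristic equation r² + 8r + 20 = 0 has discriminant (8)² - 4·(20) = -16 < 0, so r = -4 ± 2i.
Hence f_h = C1*cos(2*x)*exp(-4*x) + C2*exp(-4*x)*sin(2*x).
For the particular solution try f_p = A0. Substituting and matching coefficients of each power of x gives A0 = 1/20, so f_p = 1/20.

f = 1/20 + C1*cos(2*x)*exp(-4*x) + C2*exp(-4*x)*sin(2*x)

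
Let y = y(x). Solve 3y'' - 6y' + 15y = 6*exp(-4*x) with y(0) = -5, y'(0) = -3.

y = 2*exp(-4*x)/29 - 147*cos(2*x)*exp(x)/29 + 34*exp(x)*sin(2*x)/29

Divide through by 3: y'' - 2y' + 5y = 2*exp(-4*x).
Characteristic equation r² - 2r + 5 = 0 has discriminant (-2)² - 4·(5) = -16 < 0, so r = 1 ± 2i.
Hence y_h = C1*cos(2*x)*exp(x) + C2*exp(x)*sin(2*x).
Try y_p = A*exp(-4*x). Substituting into the equation and dividing by exp(-4*x) gives A = 2/29, so y_p = 2*exp(-4*x)/29.
General solution: y = 2*exp(-4*x)/29 + C1*cos(2*x)*exp(x) + C2*exp(x)*sin(2*x).
Apply the initial conditions: y(0) = 2/29 + C1 = -5 and y'(0) = -8/29 + C1 + 2*C2 = -3. Solving gives C1 = -147/29, C2 = 34/29.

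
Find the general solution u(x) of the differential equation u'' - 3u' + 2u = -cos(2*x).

u = cos(2*x)/20 + 3*sin(2*x)/20 + C1*exp(2*x) + C2*exp(x)

Characteristic equation r² - 3r + 2 = 0 factors as (r - 2)(r - 1) = 0, so r = 2, 1.
Hence u_h = C1*exp(2*x) + C2*exp(x).
Try u_p = A*cos(2*x) + B*sin(2*x). Substituting and equating the coefficients of cos(2x) and sin(2x) gives A = 1/20, B = 3/20, so u_p = cos(2*x)/20 + 3*sin(2*x)/20.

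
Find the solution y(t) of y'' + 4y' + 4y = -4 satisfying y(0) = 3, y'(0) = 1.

Characteristic equation r² + 4r + 4 = 0 has discriminant (4)² - 4·(4) = 0, so r = -2 is a repeated root.
Hence y_h = (C1 + C2*t)*exp(-2*t).
For the particular solution try y_p = A0. Substituting and matching coefficients of each power of t gives A0 = -1, so y_p = -1.
General solution: y = -1 + C1*exp(-2*t) + C2*t*exp(-2*t).
Apply the initial conditions: y(0) = -1 + C1 = 3 and y'(0) = C2 - 2*C1 = 1. Solving gives C1 = 4, C2 = 9.

y = -1 + 4*exp(-2*t) + 9*t*exp(-2*t)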